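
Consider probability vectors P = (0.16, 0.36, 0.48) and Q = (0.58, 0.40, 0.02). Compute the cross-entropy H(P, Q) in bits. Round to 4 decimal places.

H(P,Q) = −Σ p·log₂ q.
  −0.16·log₂(0.58) = 0.12574
  −0.36·log₂(0.40) = 0.47589
  −0.48·log₂(0.02) = 2.70905
H(P,Q) = 3.3107 bits.

3.3107 bits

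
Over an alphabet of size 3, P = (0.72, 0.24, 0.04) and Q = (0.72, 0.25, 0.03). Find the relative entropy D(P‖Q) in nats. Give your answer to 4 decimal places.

D(P‖Q) = Σ p·ln(p/q).
  0.72·ln(0.72/0.72) = 0.00000
  0.24·ln(0.24/0.25) = -0.00980
  0.04·ln(0.04/0.03) = 0.01151
D(P‖Q) = 0.0017 nats.

0.0017 nats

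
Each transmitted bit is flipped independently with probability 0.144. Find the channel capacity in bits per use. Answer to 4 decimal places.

0.4054 bits

Binary symmetric channel: C = 1 − h₂(ε) where h₂ is the binary entropy function.
h₂(0.144) = −0.144·log₂0.144 − 0.856·log₂0.856 = 0.5946.
C = 1 − 0.5946 = 0.4054 bits per channel use.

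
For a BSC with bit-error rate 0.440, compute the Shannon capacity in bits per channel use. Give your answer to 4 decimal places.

Binary symmetric channel: C = 1 − h₂(ε) where h₂ is the binary entropy function.
h₂(0.440) = −0.440·log₂0.440 − 0.560·log₂0.560 = 0.9896.
C = 1 − 0.9896 = 0.0104 bits per channel use.

0.0104 bits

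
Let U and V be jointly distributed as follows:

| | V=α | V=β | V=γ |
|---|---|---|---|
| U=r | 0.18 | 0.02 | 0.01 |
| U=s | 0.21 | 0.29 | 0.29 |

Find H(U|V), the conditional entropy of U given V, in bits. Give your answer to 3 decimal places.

Marginals: p(U) = (0.2100, 0.7900), p(V) = (0.3900, 0.3100, 0.3000).
H(U|V) = Σ p(V) · H(U|V=·).
  V=α: p=0.3900, H(U|V=α) = 0.9957
  V=β: p=0.3100, H(U|V=β) = 0.3451
  V=γ: p=0.3000, H(U|V=γ) = 0.2108
Weighted sum = 0.559 bits.

0.559 bits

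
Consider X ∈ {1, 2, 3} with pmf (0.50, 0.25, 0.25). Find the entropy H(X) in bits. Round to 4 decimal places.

1.5000 bits

H(X) = −Σ p·log₂ p.
  −(0.50)·log₂(0.50) = 0.50000
  −(0.25)·log₂(0.25) = 0.50000
  −(0.25)·log₂(0.25) = 0.50000
Sum: 0.50000 + 0.50000 + 0.50000 = 1.5000 bits.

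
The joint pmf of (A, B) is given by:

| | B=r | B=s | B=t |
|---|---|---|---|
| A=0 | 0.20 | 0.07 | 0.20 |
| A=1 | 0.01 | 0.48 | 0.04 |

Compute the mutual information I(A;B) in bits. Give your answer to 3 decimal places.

0.481 bits

Marginals: p(A) = (0.4700, 0.5300), p(B) = (0.2100, 0.5500, 0.2400).
I(A;B) = Σ p(x,y)·log₂[p(x,y)/(p(x)p(y))].
  (0,r): 0.20·log₂(2.0263) = 0.2038
  (0,s): 0.07·log₂(0.2708) = -0.1319
  (0,t): 0.20·log₂(1.7730) = 0.1652
  (1,r): 0.01·log₂(0.0898) = -0.0348
  (1,s): 0.48·log₂(1.6467) = 0.3454
  (1,t): 0.04·log₂(0.3145) = -0.0668
Sum = 0.481 bits.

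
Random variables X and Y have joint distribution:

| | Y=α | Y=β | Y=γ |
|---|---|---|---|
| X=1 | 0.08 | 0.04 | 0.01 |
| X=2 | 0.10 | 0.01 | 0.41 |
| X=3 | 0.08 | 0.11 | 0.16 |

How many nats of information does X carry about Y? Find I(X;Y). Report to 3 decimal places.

0.175 nats

Marginals: p(X) = (0.1300, 0.5200, 0.3500), p(Y) = (0.2600, 0.1600, 0.5800).
I(X;Y) = Σ p(x,y)·ln[p(x,y)/(p(x)p(y))].
  (1,α): 0.08·ln(2.3669) = 0.0689
  (1,β): 0.04·ln(1.9231) = 0.0262
  (1,γ): 0.01·ln(0.1326) = -0.0202
  (2,α): 0.10·ln(0.7396) = -0.0302
  (2,β): 0.01·ln(0.1202) = -0.0212
  (2,γ): 0.41·ln(1.3594) = 0.1259
  (3,α): 0.08·ln(0.8791) = -0.0103
  (3,β): 0.11·ln(1.9643) = 0.0743
  (3,γ): 0.16·ln(0.7882) = -0.0381
Sum = 0.175 nats.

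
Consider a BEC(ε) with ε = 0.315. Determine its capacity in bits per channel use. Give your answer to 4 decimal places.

Binary erasure channel: capacity C = 1 − ε.
C = 1 − 0.315 = 0.6850 bits per channel use.

0.6850 bits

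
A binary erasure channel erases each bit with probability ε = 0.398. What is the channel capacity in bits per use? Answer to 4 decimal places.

0.6020 bits

Binary erasure channel: capacity C = 1 − ε.
C = 1 − 0.398 = 0.6020 bits per channel use.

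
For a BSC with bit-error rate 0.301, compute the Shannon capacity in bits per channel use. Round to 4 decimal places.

0.1175 bits

Binary symmetric channel: C = 1 − h₂(ε) where h₂ is the binary entropy function.
h₂(0.301) = −0.301·log₂0.301 − 0.699·log₂0.699 = 0.8825.
C = 1 − 0.8825 = 0.1175 bits per channel use.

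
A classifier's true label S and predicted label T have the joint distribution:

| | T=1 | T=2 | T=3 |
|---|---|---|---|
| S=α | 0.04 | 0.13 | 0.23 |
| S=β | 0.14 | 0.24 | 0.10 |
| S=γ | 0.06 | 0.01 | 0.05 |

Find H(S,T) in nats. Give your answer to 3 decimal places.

H(S,T) = −Σ p(x,y)·ln p(x,y) over all 9 cells.
  cell (α,1): −0.04·ln0.04 = 0.1288
  cell (α,2): −0.13·ln0.13 = 0.2652
  cell (α,3): −0.23·ln0.23 = 0.3380
  cell (β,1): −0.14·ln0.14 = 0.2753
  cell (β,2): −0.24·ln0.24 = 0.3425
  cell (β,3): −0.10·ln0.10 = 0.2303
  cell (γ,1): −0.06·ln0.06 = 0.1688
  cell (γ,2): −0.01·ln0.01 = 0.0461
  cell (γ,3): −0.05·ln0.05 = 0.1498
Sum = 1.945 nats.

1.945 nats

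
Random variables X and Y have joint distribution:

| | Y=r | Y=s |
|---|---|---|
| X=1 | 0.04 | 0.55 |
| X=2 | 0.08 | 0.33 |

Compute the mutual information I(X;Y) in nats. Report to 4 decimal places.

0.0183 nats

Marginals: p(X) = (0.5900, 0.4100), p(Y) = (0.1200, 0.8800).
I(X;Y) = H(X) + H(Y) − H(X,Y).
H(X) = 0.6769, H(Y) = 0.3669, H(X,Y) = 1.0255.
I(X;Y) = 0.6769 + 0.3669 − 1.0255 = 0.0183 nats.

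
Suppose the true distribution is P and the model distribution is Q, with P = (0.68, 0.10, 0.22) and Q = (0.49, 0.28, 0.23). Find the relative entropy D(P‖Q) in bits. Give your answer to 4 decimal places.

D(P‖Q) = Σ p·log₂(p/q).
  0.68·log₂(0.68/0.49) = 0.32147
  0.10·log₂(0.10/0.28) = -0.14854
  0.22·log₂(0.22/0.23) = -0.01411
D(P‖Q) = 0.1588 bits.

0.1588 bits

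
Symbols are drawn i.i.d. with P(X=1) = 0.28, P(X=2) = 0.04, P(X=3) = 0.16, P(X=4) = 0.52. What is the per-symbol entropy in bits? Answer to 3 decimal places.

H(X) = −Σ p·log₂ p.
  −(0.28)·log₂(0.28) = 0.5142
  −(0.04)·log₂(0.04) = 0.1858
  −(0.16)·log₂(0.16) = 0.4230
  −(0.52)·log₂(0.52) = 0.4906
Sum: 0.5142 + 0.1858 + 0.4230 + 0.4906 = 1.614 bits.

1.614 bits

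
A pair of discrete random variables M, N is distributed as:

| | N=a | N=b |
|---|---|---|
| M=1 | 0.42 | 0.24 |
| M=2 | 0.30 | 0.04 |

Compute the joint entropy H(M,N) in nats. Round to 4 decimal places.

H(M,N) = −Σ p(x,y)·ln p(x,y) over all 4 cells.
  cell (1,a): −0.42·ln0.42 = 0.36435
  cell (1,b): −0.24·ln0.24 = 0.34251
  cell (2,a): −0.30·ln0.30 = 0.36119
  cell (2,b): −0.04·ln0.04 = 0.12876
Sum = 1.1968 nats.

1.1968 nats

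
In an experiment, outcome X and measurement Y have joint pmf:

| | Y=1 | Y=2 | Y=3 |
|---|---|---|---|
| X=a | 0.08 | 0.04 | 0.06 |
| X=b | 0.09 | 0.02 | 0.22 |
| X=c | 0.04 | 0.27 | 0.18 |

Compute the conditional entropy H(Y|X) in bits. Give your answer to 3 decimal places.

1.291 bits

Chain rule: H(Y|X) = H(X,Y) − H(X).
Marginals: p(X) = (0.1800, 0.3300, 0.4900), p(Y) = (0.2100, 0.3300, 0.4600).
H(X,Y) = 2.7680 bits; H(X) = 1.4774 bits.
H(Y|X) = 2.7680 − 1.4774 = 1.291 bits.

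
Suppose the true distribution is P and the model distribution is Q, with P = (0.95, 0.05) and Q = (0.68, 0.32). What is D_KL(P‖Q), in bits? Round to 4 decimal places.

0.3244 bits

D(P‖Q) = Σ p·log₂(p/q).
  0.95·log₂(0.95/0.68) = 0.45827
  0.05·log₂(0.05/0.32) = -0.13390
D(P‖Q) = 0.3244 bits.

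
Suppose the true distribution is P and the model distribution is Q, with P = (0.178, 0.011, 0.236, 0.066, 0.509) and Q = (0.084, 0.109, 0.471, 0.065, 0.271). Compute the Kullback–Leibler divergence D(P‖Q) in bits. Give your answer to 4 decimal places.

D(P‖Q) = Σ p·log₂(p/q).
  0.178·log₂(0.178/0.084) = 0.19285
  0.011·log₂(0.011/0.109) = -0.03640
  0.236·log₂(0.236/0.471) = -0.23528
  0.066·log₂(0.066/0.065) = 0.00145
  0.509·log₂(0.509/0.271) = 0.46287
D(P‖Q) = 0.3855 bits.

0.3855 bits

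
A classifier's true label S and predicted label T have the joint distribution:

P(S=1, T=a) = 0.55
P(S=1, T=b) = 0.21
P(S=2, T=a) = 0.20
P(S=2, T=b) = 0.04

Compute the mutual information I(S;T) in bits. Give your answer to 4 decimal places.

Marginals: p(S) = (0.7600, 0.2400), p(T) = (0.7500, 0.2500).
I(S;T) = Σ p(x,y)·log₂[p(x,y)/(p(x)p(y))].
  (1,a): 0.55·log₂(0.9649) = -0.02834
  (1,b): 0.21·log₂(1.1053) = 0.03032
  (2,a): 0.20·log₂(1.1111) = 0.03040
  (2,b): 0.04·log₂(0.6667) = -0.02340
Sum = 0.0090 bits.

0.0090 bits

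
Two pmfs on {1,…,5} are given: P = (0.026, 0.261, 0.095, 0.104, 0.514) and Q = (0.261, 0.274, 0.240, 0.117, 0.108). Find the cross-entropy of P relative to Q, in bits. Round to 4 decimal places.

H(P,Q) = −Σ p·log₂ q.
  −0.026·log₂(0.261) = 0.05038
  −0.261·log₂(0.274) = 0.48748
  −0.095·log₂(0.240) = 0.19559
  −0.104·log₂(0.117) = 0.32192
  −0.514·log₂(0.108) = 1.65040
H(P,Q) = 2.7058 bits.

2.7058 bits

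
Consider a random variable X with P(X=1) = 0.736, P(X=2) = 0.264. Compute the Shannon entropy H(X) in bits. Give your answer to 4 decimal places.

H(X) = −Σ p·log₂ p.
  −(0.736)·log₂(0.736) = 0.32548
  −(0.264)·log₂(0.264) = 0.50725
Sum: 0.32548 + 0.50725 = 0.8327 bits.

0.8327 bits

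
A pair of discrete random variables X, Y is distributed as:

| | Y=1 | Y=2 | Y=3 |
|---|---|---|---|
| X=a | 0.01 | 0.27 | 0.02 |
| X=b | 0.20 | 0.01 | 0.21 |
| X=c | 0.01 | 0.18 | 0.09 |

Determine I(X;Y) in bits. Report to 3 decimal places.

Marginals: p(X) = (0.3000, 0.4200, 0.2800), p(Y) = (0.2200, 0.4600, 0.3200).
I(X;Y) = H(X) + H(Y) − H(X,Y).
H(X) = 1.5610, H(Y) = 1.5219, H(X,Y) = 2.5174.
I(X;Y) = 1.5610 + 1.5219 − 2.5174 = 0.566 bits.

0.566 bits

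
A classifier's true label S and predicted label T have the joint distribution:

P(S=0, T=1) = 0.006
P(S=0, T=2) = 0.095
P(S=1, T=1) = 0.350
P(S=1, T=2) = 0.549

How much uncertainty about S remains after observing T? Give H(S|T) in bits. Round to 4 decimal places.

Marginals: p(S) = (0.1010, 0.8990), p(T) = (0.3560, 0.6440).
H(S|T) = Σ p(T) · H(S|T=·).
  T=1: p=0.3560, H(S|T=1) = 0.1234
  T=2: p=0.6440, H(S|T=2) = 0.6036
Weighted sum = 0.4326 bits.

0.4326 bits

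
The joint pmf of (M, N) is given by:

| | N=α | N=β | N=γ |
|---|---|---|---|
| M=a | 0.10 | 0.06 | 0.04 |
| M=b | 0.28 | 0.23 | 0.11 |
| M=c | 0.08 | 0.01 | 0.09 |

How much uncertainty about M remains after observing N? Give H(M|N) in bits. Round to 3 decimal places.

1.254 bits

Marginals: p(M) = (0.2000, 0.6200, 0.1800), p(N) = (0.4600, 0.3000, 0.2400).
H(M|N) = Σ p(N) · H(M|N=·).
  N=α: p=0.4600, H(M|N=α) = 1.3534
  N=β: p=0.3000, H(M|N=β) = 0.9218
  N=γ: p=0.2400, H(M|N=γ) = 1.4773
Weighted sum = 1.254 bits.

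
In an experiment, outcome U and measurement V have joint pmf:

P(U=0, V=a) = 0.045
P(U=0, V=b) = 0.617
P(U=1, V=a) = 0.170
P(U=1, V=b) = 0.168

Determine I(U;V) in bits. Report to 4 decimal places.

Marginals: p(U) = (0.6620, 0.3380), p(V) = (0.2150, 0.7850).
I(U;V) = Σ p(x,y)·log₂[p(x,y)/(p(x)p(y))].
  (0,a): 0.045·log₂(0.3162) = -0.07476
  (0,b): 0.617·log₂(1.1873) = 0.15282
  (1,a): 0.170·log₂(2.3393) = 0.20844
  (1,b): 0.168·log₂(0.6332) = -0.11077
Sum = 0.1757 bits.

0.1757 bits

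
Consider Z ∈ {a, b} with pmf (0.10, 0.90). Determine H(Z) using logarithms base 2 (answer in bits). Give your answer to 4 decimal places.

0.4690 bits

H(Z) = −Σ p·log₂ p.
  −(0.10)·log₂(0.10) = 0.33219
  −(0.90)·log₂(0.90) = 0.13680
Sum: 0.33219 + 0.13680 = 0.4690 bits.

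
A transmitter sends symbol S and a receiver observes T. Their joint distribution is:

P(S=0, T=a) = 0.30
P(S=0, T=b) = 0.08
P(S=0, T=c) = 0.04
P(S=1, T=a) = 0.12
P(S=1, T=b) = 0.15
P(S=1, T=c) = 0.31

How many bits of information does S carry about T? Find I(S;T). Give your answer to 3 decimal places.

0.225 bits

Marginals: p(S) = (0.4200, 0.5800), p(T) = (0.4200, 0.2300, 0.3500).
I(S;T) = Σ p(x,y)·log₂[p(x,y)/(p(x)p(y))].
  (0,a): 0.30·log₂(1.7007) = 0.2298
  (0,b): 0.08·log₂(0.8282) = -0.0218
  (0,c): 0.04·log₂(0.2721) = -0.0751
  (1,a): 0.12·log₂(0.4926) = -0.1226
  (1,b): 0.15·log₂(1.1244) = 0.0254
  (1,c): 0.31·log₂(1.5271) = 0.1893
Sum = 0.225 bits.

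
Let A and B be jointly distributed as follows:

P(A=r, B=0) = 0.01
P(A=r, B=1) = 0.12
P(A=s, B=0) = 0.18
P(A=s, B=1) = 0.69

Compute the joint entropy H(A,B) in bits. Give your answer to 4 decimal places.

1.2482 bits

H(A,B) = −Σ p(x,y)·log₂ p(x,y) over all 4 cells.
  cell (r,0): −0.01·log₂0.01 = 0.06644
  cell (r,1): −0.12·log₂0.12 = 0.36707
  cell (s,0): −0.18·log₂0.18 = 0.44531
  cell (s,1): −0.69·log₂0.69 = 0.36938
Sum = 1.2482 bits.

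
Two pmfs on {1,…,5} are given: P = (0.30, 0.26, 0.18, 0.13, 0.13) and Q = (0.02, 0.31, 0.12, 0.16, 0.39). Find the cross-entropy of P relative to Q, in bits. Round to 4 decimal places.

H(P,Q) = −Σ p·log₂ q.
  −0.30·log₂(0.02) = 1.69316
  −0.26·log₂(0.31) = 0.43931
  −0.18·log₂(0.12) = 0.55060
  −0.13·log₂(0.16) = 0.34370
  −0.13·log₂(0.39) = 0.17660
H(P,Q) = 3.2034 bits.

3.2034 bits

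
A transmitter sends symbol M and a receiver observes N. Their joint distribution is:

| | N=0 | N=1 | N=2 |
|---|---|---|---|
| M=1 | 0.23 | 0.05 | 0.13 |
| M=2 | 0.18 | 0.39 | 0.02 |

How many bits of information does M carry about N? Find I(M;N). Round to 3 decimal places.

0.261 bits

Marginals: p(M) = (0.4100, 0.5900), p(N) = (0.4100, 0.4400, 0.1500).
I(M;N) = Σ p(x,y)·log₂[p(x,y)/(p(x)p(y))].
  (1,0): 0.23·log₂(1.3682) = 0.1040
  (1,1): 0.05·log₂(0.2772) = -0.0926
  (1,2): 0.13·log₂(2.1138) = 0.1404
  (2,0): 0.18·log₂(0.7441) = -0.0768
  (2,1): 0.39·log₂(1.5023) = 0.2290
  (2,2): 0.02·log₂(0.2260) = -0.0429
Sum = 0.261 bits.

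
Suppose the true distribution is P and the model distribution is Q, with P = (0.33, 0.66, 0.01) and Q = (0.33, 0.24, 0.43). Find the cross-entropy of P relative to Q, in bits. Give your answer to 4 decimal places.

H(P,Q) = −Σ p·log₂ q.
  −0.33·log₂(0.33) = 0.52782
  −0.66·log₂(0.24) = 1.35887
  −0.01·log₂(0.43) = 0.01218
H(P,Q) = 1.8989 bits.

1.8989 bits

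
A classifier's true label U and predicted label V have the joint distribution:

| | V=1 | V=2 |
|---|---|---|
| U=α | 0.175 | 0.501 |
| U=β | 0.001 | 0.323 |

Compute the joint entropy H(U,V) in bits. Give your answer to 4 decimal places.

1.4762 bits

H(U,V) = −Σ p(x,y)·log₂ p(x,y) over all 4 cells.
  cell (α,1): −0.175·log₂0.175 = 0.44005
  cell (α,2): −0.501·log₂0.501 = 0.49956
  cell (β,1): −0.001·log₂0.001 = 0.00997
  cell (β,2): −0.323·log₂0.323 = 0.52662
Sum = 1.4762 bits.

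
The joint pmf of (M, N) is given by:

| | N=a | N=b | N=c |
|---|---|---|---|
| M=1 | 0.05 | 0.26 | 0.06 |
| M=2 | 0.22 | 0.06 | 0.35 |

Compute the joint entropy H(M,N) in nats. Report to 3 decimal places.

H(M,N) = −Σ p(x,y)·ln p(x,y) over all 6 cells.
  cell (1,a): −0.05·ln0.05 = 0.1498
  cell (1,b): −0.26·ln0.26 = 0.3502
  cell (1,c): −0.06·ln0.06 = 0.1688
  cell (2,a): −0.22·ln0.22 = 0.3331
  cell (2,b): −0.06·ln0.06 = 0.1688
  cell (2,c): −0.35·ln0.35 = 0.3674
Sum = 1.538 nats.

1.538 nats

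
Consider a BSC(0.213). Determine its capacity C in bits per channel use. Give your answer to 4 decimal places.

Binary symmetric channel: C = 1 − h₂(ε) where h₂ is the binary entropy function.
h₂(0.213) = −0.213·log₂0.213 − 0.787·log₂0.787 = 0.7472.
C = 1 − 0.7472 = 0.2528 bits per channel use.

0.2528 bits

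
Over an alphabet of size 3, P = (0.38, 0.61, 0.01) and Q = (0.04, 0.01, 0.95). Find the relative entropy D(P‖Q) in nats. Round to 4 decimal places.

3.3176 nats

D(P‖Q) = Σ p·ln(p/q).
  0.38·ln(0.38/0.04) = 0.85549
  0.61·ln(0.61/0.01) = 2.50763
  0.01·ln(0.01/0.95) = -0.04554
D(P‖Q) = 3.3176 nats.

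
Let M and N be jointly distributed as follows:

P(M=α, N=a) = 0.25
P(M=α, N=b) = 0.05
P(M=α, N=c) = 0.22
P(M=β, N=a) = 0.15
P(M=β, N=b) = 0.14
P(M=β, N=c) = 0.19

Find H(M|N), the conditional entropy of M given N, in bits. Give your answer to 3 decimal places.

Chain rule: H(M|N) = H(M,N) − H(N).
Marginals: p(M) = (0.5200, 0.4800), p(N) = (0.4000, 0.1900, 0.4100).
H(M,N) = 2.4596 bits; H(N) = 1.5114 bits.
H(M|N) = 2.4596 − 1.5114 = 0.948 bits.

0.948 bits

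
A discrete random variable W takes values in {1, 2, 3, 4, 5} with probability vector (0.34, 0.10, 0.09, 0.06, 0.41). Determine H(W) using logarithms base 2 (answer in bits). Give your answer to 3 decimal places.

1.945 bits

H(W) = −Σ p·log₂ p.
  −(0.34)·log₂(0.34) = 0.5292
  −(0.10)·log₂(0.10) = 0.3322
  −(0.09)·log₂(0.09) = 0.3127
  −(0.06)·log₂(0.06) = 0.2435
  −(0.41)·log₂(0.41) = 0.5274
Sum: 0.5292 + 0.3322 + 0.3127 + 0.2435 + 0.5274 = 1.945 bits.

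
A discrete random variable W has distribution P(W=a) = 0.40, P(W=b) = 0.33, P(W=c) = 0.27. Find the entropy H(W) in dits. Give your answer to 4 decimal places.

H(W) = −Σ p·log₁₀ p.
  −(0.40)·log₁₀(0.40) = 0.15918
  −(0.33)·log₁₀(0.33) = 0.15889
  −(0.27)·log₁₀(0.27) = 0.15353
Sum: 0.15918 + 0.15889 + 0.15353 = 0.4716 dits.

0.4716 dits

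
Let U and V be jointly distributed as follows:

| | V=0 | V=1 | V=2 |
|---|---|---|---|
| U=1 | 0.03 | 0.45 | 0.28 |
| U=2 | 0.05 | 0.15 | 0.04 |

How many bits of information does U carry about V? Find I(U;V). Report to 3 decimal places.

0.058 bits

Marginals: p(U) = (0.7600, 0.2400), p(V) = (0.0800, 0.6000, 0.3200).
I(U;V) = Σ p(x,y)·log₂[p(x,y)/(p(x)p(y))].
  (1,0): 0.03·log₂(0.4934) = -0.0306
  (1,1): 0.45·log₂(0.9868) = -0.0086
  (1,2): 0.28·log₂(1.1513) = 0.0569
  (2,0): 0.05·log₂(2.6042) = 0.0690
  (2,1): 0.15·log₂(1.0417) = 0.0088
  (2,2): 0.04·log₂(0.5208) = -0.0376
Sum = 0.058 bits.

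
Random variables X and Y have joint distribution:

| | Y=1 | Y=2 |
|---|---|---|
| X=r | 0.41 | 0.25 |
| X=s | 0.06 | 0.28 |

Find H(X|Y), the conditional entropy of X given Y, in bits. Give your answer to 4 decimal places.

0.7877 bits

Chain rule: H(X|Y) = H(X,Y) − H(Y).
Marginals: p(X) = (0.6600, 0.3400), p(Y) = (0.4700, 0.5300).
H(X,Y) = 1.7851 bits; H(Y) = 0.9974 bits.
H(X|Y) = 1.7851 − 0.9974 = 0.7877 bits.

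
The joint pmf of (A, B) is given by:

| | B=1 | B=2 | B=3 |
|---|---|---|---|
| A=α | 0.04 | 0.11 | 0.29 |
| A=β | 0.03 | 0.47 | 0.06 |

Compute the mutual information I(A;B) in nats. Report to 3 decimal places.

Marginals: p(A) = (0.4400, 0.5600), p(B) = (0.0700, 0.5800, 0.3500).
I(A;B) = Σ p(x,y)·ln[p(x,y)/(p(x)p(y))].
  (α,1): 0.04·ln(1.2987) = 0.0105
  (α,2): 0.11·ln(0.4310) = -0.0926
  (α,3): 0.29·ln(1.8831) = 0.1835
  (β,1): 0.03·ln(0.7653) = -0.0080
  (β,2): 0.47·ln(1.4470) = 0.1737
  (β,3): 0.06·ln(0.3061) = -0.0710
Sum = 0.196 nats.

0.196 nats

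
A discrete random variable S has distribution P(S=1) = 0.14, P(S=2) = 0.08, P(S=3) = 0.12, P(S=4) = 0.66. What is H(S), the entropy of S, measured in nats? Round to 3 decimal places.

H(S) = −Σ p·ln p.
  −(0.14)·ln(0.14) = 0.2753
  −(0.08)·ln(0.08) = 0.2021
  −(0.12)·ln(0.12) = 0.2544
  −(0.66)·ln(0.66) = 0.2742
Sum: 0.2753 + 0.2021 + 0.2544 + 0.2742 = 1.006 nats.

1.006 nats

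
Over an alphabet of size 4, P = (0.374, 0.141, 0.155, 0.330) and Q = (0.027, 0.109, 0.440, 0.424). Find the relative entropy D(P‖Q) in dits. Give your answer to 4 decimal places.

D(P‖Q) = Σ p·log₁₀(p/q).
  0.374·log₁₀(0.374/0.027) = 0.42692
  0.141·log₁₀(0.141/0.109) = 0.01576
  0.155·log₁₀(0.155/0.440) = -0.07023
  0.330·log₁₀(0.330/0.424) = -0.03592
D(P‖Q) = 0.3365 dits.

0.3365 dits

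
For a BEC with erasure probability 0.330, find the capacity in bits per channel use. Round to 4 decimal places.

0.6700 bits

Binary erasure channel: capacity C = 1 − ε.
C = 1 − 0.330 = 0.6700 bits per channel use.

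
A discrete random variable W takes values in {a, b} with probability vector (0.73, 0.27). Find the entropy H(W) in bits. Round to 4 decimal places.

0.8415 bits

H(W) = −Σ p·log₂ p.
  −(0.73)·log₂(0.73) = 0.33144
  −(0.27)·log₂(0.27) = 0.51002
Sum: 0.33144 + 0.51002 = 0.8415 bits.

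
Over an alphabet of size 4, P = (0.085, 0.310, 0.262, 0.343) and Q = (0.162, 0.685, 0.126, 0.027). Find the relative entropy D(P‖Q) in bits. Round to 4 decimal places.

D(P‖Q) = Σ p·log₂(p/q).
  0.085·log₂(0.085/0.162) = -0.07909
  0.310·log₂(0.310/0.685) = -0.35459
  0.262·log₂(0.262/0.126) = 0.27671
  0.343·log₂(0.343/0.027) = 1.25784
D(P‖Q) = 1.1009 bits.

1.1009 bits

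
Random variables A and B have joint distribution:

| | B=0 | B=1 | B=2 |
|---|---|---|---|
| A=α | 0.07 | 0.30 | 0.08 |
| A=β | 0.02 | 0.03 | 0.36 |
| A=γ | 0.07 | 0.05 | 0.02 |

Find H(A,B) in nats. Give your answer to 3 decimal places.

H(A,B) = −Σ p(x,y)·ln p(x,y) over all 9 cells.
  cell (α,0): −0.07·ln0.07 = 0.1861
  cell (α,1): −0.30·ln0.30 = 0.3612
  cell (α,2): −0.08·ln0.08 = 0.2021
  cell (β,0): −0.02·ln0.02 = 0.0782
  cell (β,1): −0.03·ln0.03 = 0.1052
  cell (β,2): −0.36·ln0.36 = 0.3678
  cell (γ,0): −0.07·ln0.07 = 0.1861
  cell (γ,1): −0.05·ln0.05 = 0.1498
  cell (γ,2): −0.02·ln0.02 = 0.0782
Sum = 1.715 nats.

1.715 nats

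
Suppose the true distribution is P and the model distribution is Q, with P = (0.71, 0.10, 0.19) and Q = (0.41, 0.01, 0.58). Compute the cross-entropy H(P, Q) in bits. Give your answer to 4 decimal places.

1.7270 bits

H(P,Q) = −Σ p·log₂ q.
  −0.71·log₂(0.41) = 0.91328
  −0.10·log₂(0.01) = 0.66439
  −0.19·log₂(0.58) = 0.14932
H(P,Q) = 1.7270 bits.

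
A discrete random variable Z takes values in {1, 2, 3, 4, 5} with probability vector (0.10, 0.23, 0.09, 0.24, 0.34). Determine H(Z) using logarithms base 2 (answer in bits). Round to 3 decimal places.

2.156 bits

H(Z) = −Σ p·log₂ p.
  −(0.10)·log₂(0.10) = 0.3322
  −(0.23)·log₂(0.23) = 0.4877
  −(0.09)·log₂(0.09) = 0.3127
  −(0.24)·log₂(0.24) = 0.4941
  −(0.34)·log₂(0.34) = 0.5292
Sum: 0.3322 + 0.4877 + 0.3127 + 0.4941 + 0.5292 = 2.156 bits.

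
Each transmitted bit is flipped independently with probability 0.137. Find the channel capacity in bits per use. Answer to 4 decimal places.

0.4237 bits

Binary symmetric channel: C = 1 − h₂(ε) where h₂ is the binary entropy function.
h₂(0.137) = −0.137·log₂0.137 − 0.863·log₂0.863 = 0.5763.
C = 1 − 0.5763 = 0.4237 bits per channel use.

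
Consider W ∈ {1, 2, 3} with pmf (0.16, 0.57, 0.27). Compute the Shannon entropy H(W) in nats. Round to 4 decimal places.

H(W) = −Σ p·ln p.
  −(0.16)·ln(0.16) = 0.29321
  −(0.57)·ln(0.57) = 0.32041
  −(0.27)·ln(0.27) = 0.35352
Sum: 0.29321 + 0.32041 + 0.35352 = 0.9671 nats.

0.9671 nats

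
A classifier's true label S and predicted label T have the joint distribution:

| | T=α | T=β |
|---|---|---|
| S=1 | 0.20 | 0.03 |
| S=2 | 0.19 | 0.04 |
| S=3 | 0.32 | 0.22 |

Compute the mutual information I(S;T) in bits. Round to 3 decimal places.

Marginals: p(S) = (0.2300, 0.2300, 0.5400), p(T) = (0.7100, 0.2900).
I(S;T) = Σ p(x,y)·log₂[p(x,y)/(p(x)p(y))].
  (1,α): 0.20·log₂(1.2247) = 0.0585
  (1,β): 0.03·log₂(0.4498) = -0.0346
  (2,α): 0.19·log₂(1.1635) = 0.0415
  (2,β): 0.04·log₂(0.5997) = -0.0295
  (3,α): 0.32·log₂(0.8346) = -0.0834
  (3,β): 0.22·log₂(1.4049) = 0.1079
Sum = 0.060 bits.

0.060 bits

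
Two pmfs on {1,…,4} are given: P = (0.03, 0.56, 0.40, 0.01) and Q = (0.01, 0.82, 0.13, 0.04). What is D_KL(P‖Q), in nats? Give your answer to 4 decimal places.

D(P‖Q) = Σ p·ln(p/q).
  0.03·ln(0.03/0.01) = 0.03296
  0.56·ln(0.56/0.82) = -0.21357
  0.40·ln(0.40/0.13) = 0.44957
  0.01·ln(0.01/0.04) = -0.01386
D(P‖Q) = 0.2551 nats.

0.2551 nats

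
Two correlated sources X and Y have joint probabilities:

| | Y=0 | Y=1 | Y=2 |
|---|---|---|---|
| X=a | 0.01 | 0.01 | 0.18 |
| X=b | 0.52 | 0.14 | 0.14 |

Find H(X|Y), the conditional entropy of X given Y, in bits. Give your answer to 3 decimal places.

0.441 bits

Marginals: p(X) = (0.2000, 0.8000), p(Y) = (0.5300, 0.1500, 0.3200).
H(X|Y) = Σ p(Y) · H(X|Y=·).
  Y=0: p=0.5300, H(X|Y=0) = 0.1350
  Y=1: p=0.1500, H(X|Y=1) = 0.3534
  Y=2: p=0.3200, H(X|Y=2) = 0.9887
Weighted sum = 0.441 bits.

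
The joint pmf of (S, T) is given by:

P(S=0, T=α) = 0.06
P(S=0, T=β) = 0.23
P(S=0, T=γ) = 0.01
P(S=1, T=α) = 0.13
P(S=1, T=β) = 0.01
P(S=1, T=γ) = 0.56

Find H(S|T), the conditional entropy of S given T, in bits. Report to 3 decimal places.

Marginals: p(S) = (0.3000, 0.7000), p(T) = (0.1900, 0.2400, 0.5700).
H(S|T) = Σ p(T) · H(S|T=·).
  T=α: p=0.1900, H(S|T=α) = 0.8997
  T=β: p=0.2400, H(S|T=β) = 0.2499
  T=γ: p=0.5700, H(S|T=γ) = 0.1274
Weighted sum = 0.304 bits.

0.304 bits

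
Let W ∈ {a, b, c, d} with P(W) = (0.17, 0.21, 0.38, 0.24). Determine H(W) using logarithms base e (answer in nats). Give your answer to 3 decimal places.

1.339 nats

H(W) = −Σ p·ln p.
  −(0.17)·ln(0.17) = 0.3012
  −(0.21)·ln(0.21) = 0.3277
  −(0.38)·ln(0.38) = 0.3677
  −(0.24)·ln(0.24) = 0.3425
Sum: 0.3012 + 0.3277 + 0.3677 + 0.3425 = 1.339 nats.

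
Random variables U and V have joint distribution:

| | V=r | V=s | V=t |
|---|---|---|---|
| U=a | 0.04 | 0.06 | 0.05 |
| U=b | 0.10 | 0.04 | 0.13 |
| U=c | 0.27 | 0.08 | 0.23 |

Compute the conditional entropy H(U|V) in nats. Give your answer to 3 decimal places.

0.925 nats

Marginals: p(U) = (0.1500, 0.2700, 0.5800), p(V) = (0.4100, 0.1800, 0.4100).
H(U|V) = Σ p(V) · H(U|V=·).
  V=r: p=0.4100, H(U|V=r) = 0.8463
  V=s: p=0.1800, H(U|V=s) = 1.0609
  V=t: p=0.4100, H(U|V=t) = 0.9451
Weighted sum = 0.925 nats.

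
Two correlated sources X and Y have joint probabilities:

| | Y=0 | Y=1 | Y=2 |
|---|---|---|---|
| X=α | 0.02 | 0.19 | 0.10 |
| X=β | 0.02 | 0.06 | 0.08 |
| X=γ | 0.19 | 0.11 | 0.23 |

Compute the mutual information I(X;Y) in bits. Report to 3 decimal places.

0.137 bits

Marginals: p(X) = (0.3100, 0.1600, 0.5300), p(Y) = (0.2300, 0.3600, 0.4100).
I(X;Y) = H(X) + H(Y) − H(X,Y).
H(X) = 1.4323, H(Y) = 1.5457, H(X,Y) = 2.8414.
I(X;Y) = 1.4323 + 1.5457 − 2.8414 = 0.137 bits.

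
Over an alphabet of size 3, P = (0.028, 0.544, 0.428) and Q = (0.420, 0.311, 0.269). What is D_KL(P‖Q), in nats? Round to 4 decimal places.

0.4271 nats

D(P‖Q) = Σ p·ln(p/q).
  0.028·ln(0.028/0.420) = -0.07583
  0.544·ln(0.544/0.311) = 0.30418
  0.428·ln(0.428/0.269) = 0.19877
D(P‖Q) = 0.4271 nats.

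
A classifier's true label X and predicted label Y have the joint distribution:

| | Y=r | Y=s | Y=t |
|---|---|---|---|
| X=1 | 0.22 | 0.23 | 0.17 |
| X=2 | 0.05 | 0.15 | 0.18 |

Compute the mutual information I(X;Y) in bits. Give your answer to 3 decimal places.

0.054 bits

Marginals: p(X) = (0.6200, 0.3800), p(Y) = (0.2700, 0.3800, 0.3500).
I(X;Y) = H(X) + H(Y) − H(X,Y).
H(X) = 0.9580, H(Y) = 1.5706, H(X,Y) = 2.4748.
I(X;Y) = 0.9580 + 1.5706 − 2.4748 = 0.054 bits.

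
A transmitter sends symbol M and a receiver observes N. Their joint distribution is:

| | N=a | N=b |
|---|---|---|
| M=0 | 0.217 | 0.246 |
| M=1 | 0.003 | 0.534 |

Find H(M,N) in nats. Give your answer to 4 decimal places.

1.0290 nats

H(M,N) = −Σ p(x,y)·ln p(x,y) over all 4 cells.
  cell (0,a): −0.217·ln0.217 = 0.33155
  cell (0,b): −0.246·ln0.246 = 0.34500
  cell (1,a): −0.003·ln0.003 = 0.01743
  cell (1,b): −0.534·ln0.534 = 0.33501
Sum = 1.0290 nats.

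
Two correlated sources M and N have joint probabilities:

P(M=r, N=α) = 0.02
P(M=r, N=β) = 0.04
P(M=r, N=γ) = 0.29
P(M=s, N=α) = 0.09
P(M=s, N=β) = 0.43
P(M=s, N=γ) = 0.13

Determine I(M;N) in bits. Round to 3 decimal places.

Marginals: p(M) = (0.3500, 0.6500), p(N) = (0.1100, 0.4700, 0.4200).
I(M;N) = Σ p(x,y)·log₂[p(x,y)/(p(x)p(y))].
  (r,α): 0.02·log₂(0.5195) = -0.0189
  (r,β): 0.04·log₂(0.2432) = -0.0816
  (r,γ): 0.29·log₂(1.9728) = 0.2843
  (s,α): 0.09·log₂(1.2587) = 0.0299
  (s,β): 0.43·log₂(1.4075) = 0.2121
  (s,γ): 0.13·log₂(0.4762) = -0.1392
Sum = 0.287 bits.

0.287 bits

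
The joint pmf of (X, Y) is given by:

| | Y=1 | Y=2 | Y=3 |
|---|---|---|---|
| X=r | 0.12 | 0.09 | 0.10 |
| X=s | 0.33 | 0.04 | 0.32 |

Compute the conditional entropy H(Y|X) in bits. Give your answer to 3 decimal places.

Marginals: p(X) = (0.3100, 0.6900), p(Y) = (0.4500, 0.1300, 0.4200).
H(Y|X) = Σ p(X) · H(Y|X=·).
  X=r: p=0.3100, H(Y|X=r) = 1.5746
  X=s: p=0.6900, H(Y|X=s) = 1.2612
Weighted sum = 1.358 bits.

1.358 bits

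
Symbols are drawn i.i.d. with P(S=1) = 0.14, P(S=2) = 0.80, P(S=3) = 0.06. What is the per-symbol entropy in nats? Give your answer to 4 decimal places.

0.6226 nats

H(S) = −Σ p·ln p.
  −(0.14)·ln(0.14) = 0.27526
  −(0.80)·ln(0.80) = 0.17851
  −(0.06)·ln(0.06) = 0.16880
Sum: 0.27526 + 0.17851 + 0.16880 = 0.6226 nats.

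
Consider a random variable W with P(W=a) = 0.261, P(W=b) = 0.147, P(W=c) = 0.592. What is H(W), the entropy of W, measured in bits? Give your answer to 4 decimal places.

1.3602 bits

H(W) = −Σ p·log₂ p.
  −(0.261)·log₂(0.261) = 0.50579
  −(0.147)·log₂(0.147) = 0.40662
  −(0.592)·log₂(0.592) = 0.44775
Sum: 0.50579 + 0.40662 + 0.44775 = 1.3602 bits.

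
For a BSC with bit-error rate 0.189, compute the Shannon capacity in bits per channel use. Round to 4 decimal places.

0.3006 bits

Binary symmetric channel: C = 1 − h₂(ε) where h₂ is the binary entropy function.
h₂(0.189) = −0.189·log₂0.189 − 0.811·log₂0.811 = 0.6994.
C = 1 − 0.6994 = 0.3006 bits per channel use.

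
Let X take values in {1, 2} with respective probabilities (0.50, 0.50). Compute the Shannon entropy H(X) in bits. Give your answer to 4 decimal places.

1.0000 bits

H(X) = −Σ p·log₂ p.
  −(0.50)·log₂(0.50) = 0.50000
  −(0.50)·log₂(0.50) = 0.50000
Sum: 0.50000 + 0.50000 = 1.0000 bits.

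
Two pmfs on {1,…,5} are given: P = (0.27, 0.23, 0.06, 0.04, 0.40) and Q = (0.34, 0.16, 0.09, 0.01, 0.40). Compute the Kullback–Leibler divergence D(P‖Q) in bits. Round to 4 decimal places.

D(P‖Q) = Σ p·log₂(p/q).
  0.27·log₂(0.27/0.34) = -0.08980
  0.23·log₂(0.23/0.16) = 0.12042
  0.06·log₂(0.06/0.09) = -0.03510
  0.04·log₂(0.04/0.01) = 0.08000
  0.40·log₂(0.40/0.40) = 0.00000
D(P‖Q) = 0.0755 bits.

0.0755 bits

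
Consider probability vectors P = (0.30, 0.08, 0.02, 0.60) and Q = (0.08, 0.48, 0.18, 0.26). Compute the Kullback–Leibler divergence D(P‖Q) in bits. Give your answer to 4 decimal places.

D(P‖Q) = Σ p·log₂(p/q).
  0.30·log₂(0.30/0.08) = 0.57207
  0.08·log₂(0.08/0.48) = -0.20680
  0.02·log₂(0.02/0.18) = -0.06340
  0.60·log₂(0.60/0.26) = 0.72387
D(P‖Q) = 1.0257 bits.

1.0257 bits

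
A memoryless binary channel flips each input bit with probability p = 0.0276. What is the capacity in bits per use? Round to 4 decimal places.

Binary symmetric channel: C = 1 − h₂(ε) where h₂ is the binary entropy function.
h₂(0.0276) = −0.0276·log₂0.0276 − 0.9724·log₂0.9724 = 0.1822.
C = 1 − 0.1822 = 0.8178 bits per channel use.

0.8178 bits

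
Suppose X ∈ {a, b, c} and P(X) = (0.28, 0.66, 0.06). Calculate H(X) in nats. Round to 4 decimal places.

0.7995 nats

H(X) = −Σ p·ln p.
  −(0.28)·ln(0.28) = 0.35643
  −(0.66)·ln(0.66) = 0.27424
  −(0.06)·ln(0.06) = 0.16880
Sum: 0.35643 + 0.27424 + 0.16880 = 0.7995 nats.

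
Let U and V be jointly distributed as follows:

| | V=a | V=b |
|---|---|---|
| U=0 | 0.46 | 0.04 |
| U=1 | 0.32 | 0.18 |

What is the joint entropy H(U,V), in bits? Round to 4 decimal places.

1.6724 bits

H(U,V) = −Σ p(x,y)·log₂ p(x,y) over all 4 cells.
  cell (0,a): −0.46·log₂0.46 = 0.51534
  cell (0,b): −0.04·log₂0.04 = 0.18575
  cell (1,a): −0.32·log₂0.32 = 0.52603
  cell (1,b): −0.18·log₂0.18 = 0.44531
Sum = 1.6724 bits.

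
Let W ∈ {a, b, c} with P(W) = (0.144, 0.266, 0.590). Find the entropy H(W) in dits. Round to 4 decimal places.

0.4094 dits

H(W) = −Σ p·log₁₀ p.
  −(0.144)·log₁₀(0.144) = 0.12120
  −(0.266)·log₁₀(0.266) = 0.15298
  −(0.590)·log₁₀(0.590) = 0.13520
Sum: 0.12120 + 0.15298 + 0.13520 = 0.4094 dits.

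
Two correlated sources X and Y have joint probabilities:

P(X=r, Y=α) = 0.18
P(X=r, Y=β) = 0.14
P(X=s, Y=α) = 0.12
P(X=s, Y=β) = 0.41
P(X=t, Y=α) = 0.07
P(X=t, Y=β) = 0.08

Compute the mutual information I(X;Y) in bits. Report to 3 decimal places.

Marginals: p(X) = (0.3200, 0.5300, 0.1500), p(Y) = (0.3700, 0.6300).
I(X;Y) = H(X) + H(Y) − H(X,Y).
H(X) = 1.4220, H(Y) = 0.9507, H(X,Y) = 2.2969.
I(X;Y) = 1.4220 + 0.9507 − 2.2969 = 0.076 bits.

0.076 bits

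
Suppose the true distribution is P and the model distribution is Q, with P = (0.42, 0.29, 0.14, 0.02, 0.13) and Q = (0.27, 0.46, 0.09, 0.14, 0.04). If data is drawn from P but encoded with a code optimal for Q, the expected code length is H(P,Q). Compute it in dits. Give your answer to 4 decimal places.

0.6818 dits

H(P,Q) = −Σ p·log₁₀ q.
  −0.42·log₁₀(0.27) = 0.23883
  −0.29·log₁₀(0.46) = 0.09780
  −0.14·log₁₀(0.09) = 0.14641
  −0.02·log₁₀(0.14) = 0.01708
  −0.13·log₁₀(0.04) = 0.18173
H(P,Q) = 0.6818 dits.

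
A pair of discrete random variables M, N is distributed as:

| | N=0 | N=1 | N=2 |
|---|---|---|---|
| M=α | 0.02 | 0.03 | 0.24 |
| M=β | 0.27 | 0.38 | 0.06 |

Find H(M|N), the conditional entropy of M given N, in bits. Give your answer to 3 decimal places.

0.476 bits

Chain rule: H(M|N) = H(M,N) − H(N).
Marginals: p(M) = (0.2900, 0.7100), p(N) = (0.2900, 0.4100, 0.3000).
H(M,N) = 2.0428 bits; H(N) = 1.5664 bits.
H(M|N) = 2.0428 − 1.5664 = 0.476 bits.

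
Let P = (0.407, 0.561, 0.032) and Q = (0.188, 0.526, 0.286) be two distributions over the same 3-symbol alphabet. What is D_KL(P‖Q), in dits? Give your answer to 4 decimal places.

D(P‖Q) = Σ p·log₁₀(p/q).
  0.407·log₁₀(0.407/0.188) = 0.13652
  0.561·log₁₀(0.561/0.526) = 0.01570
  0.032·log₁₀(0.032/0.286) = -0.03044
D(P‖Q) = 0.1218 dits.

0.1218 dits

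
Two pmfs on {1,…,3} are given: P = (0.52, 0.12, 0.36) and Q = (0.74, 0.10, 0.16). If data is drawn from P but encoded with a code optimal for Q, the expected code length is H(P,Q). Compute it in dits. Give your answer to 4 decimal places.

H(P,Q) = −Σ p·log₁₀ q.
  −0.52·log₁₀(0.74) = 0.06800
  −0.12·log₁₀(0.10) = 0.12000
  −0.36·log₁₀(0.16) = 0.28652
H(P,Q) = 0.4745 dits.

0.4745 dits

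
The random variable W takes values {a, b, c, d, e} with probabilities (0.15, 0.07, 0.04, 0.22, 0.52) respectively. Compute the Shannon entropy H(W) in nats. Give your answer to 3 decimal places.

1.273 nats

H(W) = −Σ p·ln p.
  −(0.15)·ln(0.15) = 0.2846
  −(0.07)·ln(0.07) = 0.1861
  −(0.04)·ln(0.04) = 0.1288
  −(0.22)·ln(0.22) = 0.3331
  −(0.52)·ln(0.52) = 0.3400
Sum: 0.2846 + 0.1861 + 0.1288 + 0.3331 + 0.3400 = 1.273 nats.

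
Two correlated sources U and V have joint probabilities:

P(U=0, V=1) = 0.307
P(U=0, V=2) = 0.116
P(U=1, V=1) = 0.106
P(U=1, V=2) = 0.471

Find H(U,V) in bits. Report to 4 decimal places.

H(U,V) = −Σ p(x,y)·log₂ p(x,y) over all 4 cells.
  cell (0,1): −0.307·log₂0.307 = 0.52303
  cell (0,2): −0.116·log₂0.116 = 0.36051
  cell (1,1): −0.106·log₂0.106 = 0.34321
  cell (1,2): −0.471·log₂0.471 = 0.51160
Sum = 1.7384 bits.

1.7384 bits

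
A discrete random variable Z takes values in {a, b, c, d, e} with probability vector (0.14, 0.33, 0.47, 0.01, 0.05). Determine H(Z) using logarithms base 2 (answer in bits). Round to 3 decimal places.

1.719 bits

H(Z) = −Σ p·log₂ p.
  −(0.14)·log₂(0.14) = 0.3971
  −(0.33)·log₂(0.33) = 0.5278
  −(0.47)·log₂(0.47) = 0.5120
  −(0.01)·log₂(0.01) = 0.0664
  −(0.05)·log₂(0.05) = 0.2161
Sum: 0.3971 + 0.5278 + 0.5120 + 0.0664 + 0.2161 = 1.719 bits.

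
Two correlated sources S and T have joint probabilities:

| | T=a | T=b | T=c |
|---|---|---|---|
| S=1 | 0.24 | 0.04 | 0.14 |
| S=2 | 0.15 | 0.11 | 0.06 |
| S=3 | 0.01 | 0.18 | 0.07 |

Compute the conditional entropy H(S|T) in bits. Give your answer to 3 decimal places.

Marginals: p(S) = (0.4200, 0.3200, 0.2600), p(T) = (0.4000, 0.3300, 0.2700).
H(S|T) = Σ p(T) · H(S|T=·).
  T=a: p=0.4000, H(S|T=a) = 1.1059
  T=b: p=0.3300, H(S|T=b) = 1.3743
  T=c: p=0.2700, H(S|T=c) = 1.4784
Weighted sum = 1.295 bits.

1.295 bits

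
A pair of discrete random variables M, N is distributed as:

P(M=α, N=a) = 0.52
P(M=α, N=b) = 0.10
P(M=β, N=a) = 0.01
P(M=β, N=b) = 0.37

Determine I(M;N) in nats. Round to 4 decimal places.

0.3712 nats

Marginals: p(M) = (0.6200, 0.3800), p(N) = (0.5300, 0.4700).
I(M;N) = Σ p(x,y)·ln[p(x,y)/(p(x)p(y))].
  (α,a): 0.52·ln(1.5825) = 0.23867
  (α,b): 0.10·ln(0.3432) = -0.10695
  (β,a): 0.01·ln(0.0497) = -0.03003
  (β,b): 0.37·ln(2.0717) = 0.26949
Sum = 0.3712 nats.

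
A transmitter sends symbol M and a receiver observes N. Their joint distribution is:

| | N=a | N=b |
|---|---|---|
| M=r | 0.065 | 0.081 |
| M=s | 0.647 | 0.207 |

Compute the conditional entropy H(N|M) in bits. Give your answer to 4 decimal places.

Chain rule: H(N|M) = H(M,N) − H(M).
Marginals: p(M) = (0.1460, 0.8540), p(N) = (0.7120, 0.2880).
H(M,N) = 1.4268 bits; H(M) = 0.5997 bits.
H(N|M) = 1.4268 − 0.5997 = 0.8271 bits.

0.8271 bits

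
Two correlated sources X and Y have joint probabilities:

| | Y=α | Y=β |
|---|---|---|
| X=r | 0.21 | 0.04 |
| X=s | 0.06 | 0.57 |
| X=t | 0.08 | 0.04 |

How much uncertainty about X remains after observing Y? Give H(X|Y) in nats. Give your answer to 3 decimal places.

Chain rule: H(X|Y) = H(X,Y) − H(Y).
Marginals: p(X) = (0.2500, 0.6300, 0.1200), p(Y) = (0.3500, 0.6500).
H(X,Y) = 1.2765 nats; H(Y) = 0.6474 nats.
H(X|Y) = 1.2765 − 0.6474 = 0.629 nats.

0.629 nats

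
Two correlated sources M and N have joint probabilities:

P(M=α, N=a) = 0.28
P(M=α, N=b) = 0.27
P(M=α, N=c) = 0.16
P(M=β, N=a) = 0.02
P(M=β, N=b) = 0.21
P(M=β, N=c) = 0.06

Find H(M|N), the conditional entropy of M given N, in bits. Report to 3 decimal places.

0.767 bits

Marginals: p(M) = (0.7100, 0.2900), p(N) = (0.3000, 0.4800, 0.2200).
H(M|N) = Σ p(N) · H(M|N=·).
  N=a: p=0.3000, H(M|N=a) = 0.3534
  N=b: p=0.4800, H(M|N=b) = 0.9887
  N=c: p=0.2200, H(M|N=c) = 0.8454
Weighted sum = 0.767 bits.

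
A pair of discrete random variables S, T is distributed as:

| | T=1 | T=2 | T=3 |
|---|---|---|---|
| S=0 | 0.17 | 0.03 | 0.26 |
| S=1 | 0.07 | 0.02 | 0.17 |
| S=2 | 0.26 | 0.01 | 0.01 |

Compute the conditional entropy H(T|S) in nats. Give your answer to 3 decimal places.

0.701 nats

Marginals: p(S) = (0.4600, 0.2600, 0.2800), p(T) = (0.5000, 0.0600, 0.4400).
H(T|S) = Σ p(S) · H(T|S=·).
  S=0: p=0.4600, H(T|S=0) = 0.8684
  S=1: p=0.2600, H(T|S=1) = 0.8284
  S=2: p=0.2800, H(T|S=2) = 0.3068
Weighted sum = 0.701 nats.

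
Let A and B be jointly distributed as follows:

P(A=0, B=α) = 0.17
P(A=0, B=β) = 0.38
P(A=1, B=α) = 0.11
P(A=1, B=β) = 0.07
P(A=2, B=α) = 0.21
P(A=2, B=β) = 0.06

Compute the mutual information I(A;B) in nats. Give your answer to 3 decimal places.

0.090 nats

Marginals: p(A) = (0.5500, 0.1800, 0.2700), p(B) = (0.4900, 0.5100).
I(A;B) = Σ p(x,y)·ln[p(x,y)/(p(x)p(y))].
  (0,α): 0.17·ln(0.6308) = -0.0783
  (0,β): 0.38·ln(1.3547) = 0.1154
  (1,α): 0.11·ln(1.2472) = 0.0243
  (1,β): 0.07·ln(0.7625) = -0.0190
  (2,α): 0.21·ln(1.5873) = 0.0970
  (2,β): 0.06·ln(0.4357) = -0.0498
Sum = 0.090 nats.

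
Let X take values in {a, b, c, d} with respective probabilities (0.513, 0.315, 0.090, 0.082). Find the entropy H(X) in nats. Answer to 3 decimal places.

1.128 nats

H(X) = −Σ p·ln p.
  −(0.513)·ln(0.513) = 0.3424
  −(0.315)·ln(0.315) = 0.3639
  −(0.090)·ln(0.090) = 0.2167
  −(0.082)·ln(0.082) = 0.2051
Sum: 0.3424 + 0.3639 + 0.2167 + 0.2051 = 1.128 nats.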